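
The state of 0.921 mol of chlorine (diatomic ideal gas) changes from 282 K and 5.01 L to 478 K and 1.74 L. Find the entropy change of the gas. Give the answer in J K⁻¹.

ΔS = 2 J/K

Entropy is a state function: ΔS = nC_V ln(T₂/T₁) + nR ln(V₂/V₁), with C_V = 5R/2 = 20.79 J mol⁻¹ K⁻¹ for a diatomic ideal gas.
ΔS = 0.921 × [20.79 × ln(478/282) + 8.314 × ln(1.74/5.01)] = 2 J/K.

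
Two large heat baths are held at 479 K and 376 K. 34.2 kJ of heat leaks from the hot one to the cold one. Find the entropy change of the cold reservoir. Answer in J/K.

ΔS_cold = 91 J/K

The cold reservoir gains heat Q, so ΔS_cold = +Q/T_C = 34200/376 = 91 J/K.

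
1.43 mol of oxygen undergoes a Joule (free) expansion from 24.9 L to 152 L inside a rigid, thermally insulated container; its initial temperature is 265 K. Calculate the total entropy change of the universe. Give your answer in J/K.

ΔS_universe = 21.5 J/K

For an ideal gas in free expansion Q = 0 and W = 0, so T is unchanged.
Entropy is a state function; using a reversible isothermal path, ΔS_gas = nR ln(V₂/V₁) = 1.43 × 8.314 × ln(152/24.9) = 21.5 J/K.
The insulated surroundings exchange no heat, so ΔS_surr = 0 and ΔS_universe = ΔS_gas.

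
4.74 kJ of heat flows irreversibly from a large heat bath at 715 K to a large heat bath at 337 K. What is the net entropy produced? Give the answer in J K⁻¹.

ΔS_total = 7.44 J/K

ΔS_hot = −Q/T_H = −4740/715 = -6.629 J/K and ΔS_cold = +Q/T_C = 4740/337 = 14.07 J/K.
ΔS_total = -6.629 + 14.07 = 7.44 J/K, positive as the second law requires.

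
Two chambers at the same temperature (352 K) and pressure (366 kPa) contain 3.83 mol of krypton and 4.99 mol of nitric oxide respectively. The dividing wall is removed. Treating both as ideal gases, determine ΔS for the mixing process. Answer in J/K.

Mole fractions: x_A = 3.83/8.82 = 0.434, x_B = 0.566.
ΔS_mix = −R(n_A ln x_A + n_B ln x_B) = −8.314 × (3.83 ln 0.434 + 4.99 ln 0.566) = 50.2 J/K.

ΔS_mix = 50.2 J/K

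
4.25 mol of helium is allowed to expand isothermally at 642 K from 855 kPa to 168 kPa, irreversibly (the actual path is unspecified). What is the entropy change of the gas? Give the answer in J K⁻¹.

ΔS_gas = 57.5 J/K

Entropy is a state function, so ΔS_gas depends only on the end states.
For an isothermal ideal gas ΔS_gas = nR ln(P₁/P₂) = 4.25 × 8.314 × ln(855/168) = 57.5 J/K.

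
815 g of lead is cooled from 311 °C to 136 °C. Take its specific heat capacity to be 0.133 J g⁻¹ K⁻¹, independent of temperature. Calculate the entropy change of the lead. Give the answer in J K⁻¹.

In kelvin: T₁ = 584.15 K, T₂ = 409.15 K. ΔS = ∫dQ_rev/T = m c ln(T₂/T₁) = 815 × 0.133 × ln(409.15/584.15) = -38.6 J/K.

ΔS = -38.6 J/K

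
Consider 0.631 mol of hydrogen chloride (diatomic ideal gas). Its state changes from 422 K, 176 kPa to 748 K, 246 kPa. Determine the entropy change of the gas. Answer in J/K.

ΔS = 8.75 J/K

ΔS = nC_p ln(T₂/T₁) − nR ln(P₂/P₁), with C_p = 7R/2 = 29.1 J mol⁻¹ K⁻¹ for a diatomic ideal gas.
ΔS = 0.631 × [29.1 × ln(748/422) − 8.314 × ln(246/176)] = 8.75 J/K.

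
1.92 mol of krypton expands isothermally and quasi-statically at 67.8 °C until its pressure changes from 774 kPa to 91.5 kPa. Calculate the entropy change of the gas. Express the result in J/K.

For an isothermal ideal gas ΔS_gas = nR ln(P₁/P₂) = 1.92 × 8.314 × ln(774/91.5) = 34.1 J/K.

ΔS_gas = 34.1 J/K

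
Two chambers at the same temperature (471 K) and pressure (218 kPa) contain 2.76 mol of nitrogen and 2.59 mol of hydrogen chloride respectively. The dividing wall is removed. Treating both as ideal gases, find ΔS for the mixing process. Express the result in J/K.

ΔS_mix = 30.8 J/K

Mole fractions: x_A = 2.76/5.35 = 0.516, x_B = 0.484.
ΔS_mix = −R(n_A ln x_A + n_B ln x_B) = −8.314 × (2.76 ln 0.516 + 2.59 ln 0.484) = 30.8 J/K.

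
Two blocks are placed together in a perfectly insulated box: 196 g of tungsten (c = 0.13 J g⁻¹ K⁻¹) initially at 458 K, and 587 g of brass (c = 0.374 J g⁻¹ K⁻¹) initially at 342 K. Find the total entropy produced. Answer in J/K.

Energy balance: T_f = (m₁c₁T₁ + m₂c₂T₂)/(m₁c₁ + m₂c₂) = 354.06 K.
ΔS₁ = m₁c₁ ln(T_f/T₁) = 25.48 × ln(354.06/458) = -6.558 J/K.
ΔS₂ = m₂c₂ ln(T_f/T₂) = 219.538 × ln(354.06/342) = 7.61 J/K.
ΔS_total = -6.558 + 7.61 = 1.05 J/K.

ΔS_total = 1.05 J/K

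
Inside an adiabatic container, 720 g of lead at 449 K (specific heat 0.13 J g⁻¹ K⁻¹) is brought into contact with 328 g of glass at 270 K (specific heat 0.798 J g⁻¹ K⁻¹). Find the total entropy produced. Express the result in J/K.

ΔS_total = 9.59 J/K

Energy balance: T_f = (m₁c₁T₁ + m₂c₂T₂)/(m₁c₁ + m₂c₂) = 317.15 K.
ΔS₁ = m₁c₁ ln(T_f/T₁) = 93.6 × ln(317.15/449) = -32.54 J/K.
ΔS₂ = m₂c₂ ln(T_f/T₂) = 261.744 × ln(317.15/270) = 42.13 J/K.
ΔS_total = -32.54 + 42.13 = 9.59 J/K.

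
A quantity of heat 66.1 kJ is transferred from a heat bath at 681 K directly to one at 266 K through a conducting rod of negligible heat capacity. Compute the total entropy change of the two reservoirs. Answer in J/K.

ΔS_hot = −Q/T_H = −66100/681 = -97.06 J/K and ΔS_cold = +Q/T_C = 66100/266 = 248.5 J/K.
ΔS_total = -97.06 + 248.5 = 151 J/K, positive as the second law requires.

ΔS_total = 151 J/K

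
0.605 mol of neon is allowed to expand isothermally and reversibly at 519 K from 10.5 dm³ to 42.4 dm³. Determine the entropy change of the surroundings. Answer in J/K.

For an isothermal ideal gas ΔS_gas = nR ln(V₂/V₁) = 0.605 × 8.314 × ln(42.4/10.5) = 7.02 J/K.
The process is reversible, so ΔS_surr = −ΔS_gas = -7.02 J/K and ΔS_universe = 0.

ΔS_surr = -7.02 J/K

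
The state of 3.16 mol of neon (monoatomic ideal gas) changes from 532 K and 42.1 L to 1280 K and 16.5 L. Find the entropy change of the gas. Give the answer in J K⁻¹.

Entropy is a state function: ΔS = nC_V ln(T₂/T₁) + nR ln(V₂/V₁), with C_V = 3R/2 = 12.47 J mol⁻¹ K⁻¹ for a monoatomic ideal gas.
ΔS = 3.16 × [12.47 × ln(1280/532) + 8.314 × ln(16.5/42.1)] = 9.99 J/K.

ΔS = 9.99 J/K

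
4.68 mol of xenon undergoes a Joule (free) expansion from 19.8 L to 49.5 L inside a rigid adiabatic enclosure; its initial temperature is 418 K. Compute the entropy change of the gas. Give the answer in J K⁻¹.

No heat is exchanged and no work is done, so the ideal-gas temperature stays constant.
Entropy is a state function; using a reversible isothermal path, ΔS_gas = nR ln(V₂/V₁) = 4.68 × 8.314 × ln(49.5/19.8) = 35.7 J/K.

ΔS_gas = 35.7 J/K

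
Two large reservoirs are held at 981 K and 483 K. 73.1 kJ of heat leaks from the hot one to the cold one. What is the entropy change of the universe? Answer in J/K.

ΔS_total = 76.8 J/K

ΔS_hot = −Q/T_H = −73100/981 = -74.52 J/K and ΔS_cold = +Q/T_C = 73100/483 = 151.3 J/K.
ΔS_total = -74.52 + 151.3 = 76.8 J/K, positive as the second law requires.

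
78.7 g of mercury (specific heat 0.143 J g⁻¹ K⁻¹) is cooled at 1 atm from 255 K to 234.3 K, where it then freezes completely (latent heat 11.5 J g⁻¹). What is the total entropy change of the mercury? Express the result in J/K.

ΔS = -4.82 J/K

Cooling step: ΔS₁ = m c ln(T_tr/T_i) = 78.7 × 0.143 × ln(234.3/255) = -0.9528 J/K.
Phase change: ΔS₂ = −mL/T_tr = −78.7 × 11.5 / 234.3 = -3.863 J/K.
ΔS_total = (-0.9528) + (-3.863) = -4.82 J/K.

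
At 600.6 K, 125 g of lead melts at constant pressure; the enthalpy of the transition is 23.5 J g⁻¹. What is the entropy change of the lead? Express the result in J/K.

ΔS = 4.89 J/K

Heat absorbed by the substance: Q = mL = 125 × 23.5 = 2937.5 J.
At constant T, ΔS = Q_rev/T = 2937.5 / 600.6 = 4.89 J/K.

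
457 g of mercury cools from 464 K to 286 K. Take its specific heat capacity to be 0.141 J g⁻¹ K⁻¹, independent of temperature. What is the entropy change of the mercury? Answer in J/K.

ΔS = -31.2 J/K

ΔS = ∫dQ_rev/T = m c ln(T₂/T₁) = 457 × 0.141 × ln(286/464) = -31.2 J/K.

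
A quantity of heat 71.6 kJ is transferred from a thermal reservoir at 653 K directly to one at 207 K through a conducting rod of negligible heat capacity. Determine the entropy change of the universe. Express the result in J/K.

ΔS_hot = −Q/T_H = −71600/653 = -109.6 J/K and ΔS_cold = +Q/T_C = 71600/207 = 345.9 J/K.
ΔS_total = -109.6 + 345.9 = 236 J/K, positive as the second law requires.

ΔS_total = 236 J/K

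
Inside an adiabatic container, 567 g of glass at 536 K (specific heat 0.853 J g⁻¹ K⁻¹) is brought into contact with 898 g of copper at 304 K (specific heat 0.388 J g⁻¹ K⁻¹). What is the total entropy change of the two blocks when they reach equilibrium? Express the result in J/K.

Energy balance: T_f = (m₁c₁T₁ + m₂c₂T₂)/(m₁c₁ + m₂c₂) = 438.85 K.
ΔS₁ = m₁c₁ ln(T_f/T₁) = 483.651 × ln(438.85/536) = -96.72 J/K.
ΔS₂ = m₂c₂ ln(T_f/T₂) = 348.424 × ln(438.85/304) = 127.9 J/K.
ΔS_total = -96.72 + 127.9 = 31.2 J/K.

ΔS_total = 31.2 J/K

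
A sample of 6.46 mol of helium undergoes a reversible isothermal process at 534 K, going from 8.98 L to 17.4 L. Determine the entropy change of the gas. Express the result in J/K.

For an isothermal ideal gas ΔS_gas = nR ln(V₂/V₁) = 6.46 × 8.314 × ln(17.4/8.98) = 35.5 J/K.

ΔS_gas = 35.5 J/K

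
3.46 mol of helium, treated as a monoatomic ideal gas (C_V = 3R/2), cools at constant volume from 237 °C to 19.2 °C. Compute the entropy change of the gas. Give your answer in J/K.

ΔS = -24 J/K

In kelvin: T₁ = 510.15 K, T₂ = 292.35 K. At constant volume, ΔS = nC_V ln(T₂/T₁) with C_V = 3R/2 = 12.47 J mol⁻¹ K⁻¹.
ΔS = 3.46 × 12.47 × ln(292.35/510.15) = -24 J/K.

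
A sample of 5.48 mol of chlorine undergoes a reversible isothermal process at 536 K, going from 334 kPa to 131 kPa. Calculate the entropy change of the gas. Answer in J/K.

For an isothermal ideal gas ΔS_gas = nR ln(P₁/P₂) = 5.48 × 8.314 × ln(334/131) = 42.6 J/K.

ΔS_gas = 42.6 J/K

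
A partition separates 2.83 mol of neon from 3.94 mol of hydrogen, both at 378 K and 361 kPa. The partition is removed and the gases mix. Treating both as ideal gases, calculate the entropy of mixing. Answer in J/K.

Mole fractions: x_A = 2.83/6.77 = 0.418, x_B = 0.582.
ΔS_mix = −R(n_A ln x_A + n_B ln x_B) = −8.314 × (2.83 ln 0.418 + 3.94 ln 0.582) = 38.3 J/K.

ΔS_mix = 38.3 J/K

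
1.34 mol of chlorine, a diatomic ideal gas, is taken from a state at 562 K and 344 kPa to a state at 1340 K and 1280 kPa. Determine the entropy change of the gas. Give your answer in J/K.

ΔS = nC_p ln(T₂/T₁) − nR ln(P₂/P₁), with C_p = 7R/2 = 29.1 J mol⁻¹ K⁻¹ for a diatomic ideal gas.
ΔS = 1.34 × [29.1 × ln(1340/562) − 8.314 × ln(1280/344)] = 19.2 J/K.

ΔS = 19.2 J/K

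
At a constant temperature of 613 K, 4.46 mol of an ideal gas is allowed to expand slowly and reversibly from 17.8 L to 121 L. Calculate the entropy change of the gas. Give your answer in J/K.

For an isothermal ideal gas ΔS_gas = nR ln(V₂/V₁) = 4.46 × 8.314 × ln(121/17.8) = 71.1 J/K.

ΔS_gas = 71.1 J/K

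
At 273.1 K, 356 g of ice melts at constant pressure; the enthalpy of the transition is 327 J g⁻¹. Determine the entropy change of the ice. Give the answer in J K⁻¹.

Heat absorbed by the substance: Q = mL = 356 × 327 = 116412 J.
At constant T, ΔS = Q_rev/T = 116412 / 273.1 = 426 J/K.

ΔS = 426 J/K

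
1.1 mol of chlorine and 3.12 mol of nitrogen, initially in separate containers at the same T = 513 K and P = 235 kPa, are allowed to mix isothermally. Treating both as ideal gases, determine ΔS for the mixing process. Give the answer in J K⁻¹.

ΔS_mix = 20.1 J/K

Mole fractions: x_A = 1.1/4.22 = 0.261, x_B = 0.739.
ΔS_mix = −R(n_A ln x_A + n_B ln x_B) = −8.314 × (1.1 ln 0.261 + 3.12 ln 0.739) = 20.1 J/K.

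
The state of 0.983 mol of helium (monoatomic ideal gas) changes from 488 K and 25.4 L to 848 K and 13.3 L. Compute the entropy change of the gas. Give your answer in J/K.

ΔS = 1.49 J/K

Entropy is a state function: ΔS = nC_V ln(T₂/T₁) + nR ln(V₂/V₁), with C_V = 3R/2 = 12.47 J mol⁻¹ K⁻¹ for a monoatomic ideal gas.
ΔS = 0.983 × [12.47 × ln(848/488) + 8.314 × ln(13.3/25.4)] = 1.49 J/K.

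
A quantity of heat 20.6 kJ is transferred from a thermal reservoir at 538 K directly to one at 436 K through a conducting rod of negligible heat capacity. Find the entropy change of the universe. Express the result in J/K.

ΔS_hot = −Q/T_H = −20600/538 = -38.29 J/K and ΔS_cold = +Q/T_C = 20600/436 = 47.25 J/K.
ΔS_total = -38.29 + 47.25 = 8.96 J/K, positive as the second law requires.

ΔS_total = 8.96 J/K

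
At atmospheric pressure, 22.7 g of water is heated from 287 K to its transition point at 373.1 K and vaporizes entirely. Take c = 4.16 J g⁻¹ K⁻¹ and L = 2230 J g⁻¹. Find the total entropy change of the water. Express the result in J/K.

Warming step: ΔS₁ = m c ln(T_tr/T_i) = 22.7 × 4.16 × ln(373.1/287) = 24.78 J/K.
Phase change: ΔS₂ = +mL/T_tr = 22.7 × 2230 / 373.1 = 135.7 J/K.
ΔS_total = (24.78) + (135.7) = 160 J/K.

ΔS = 160 J/K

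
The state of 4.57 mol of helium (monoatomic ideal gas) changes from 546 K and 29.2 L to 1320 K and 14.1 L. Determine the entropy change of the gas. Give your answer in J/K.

Entropy is a state function: ΔS = nC_V ln(T₂/T₁) + nR ln(V₂/V₁), with C_V = 3R/2 = 12.47 J mol⁻¹ K⁻¹ for a monoatomic ideal gas.
ΔS = 4.57 × [12.47 × ln(1320/546) + 8.314 × ln(14.1/29.2)] = 22.7 J/K.

ΔS = 22.7 J/K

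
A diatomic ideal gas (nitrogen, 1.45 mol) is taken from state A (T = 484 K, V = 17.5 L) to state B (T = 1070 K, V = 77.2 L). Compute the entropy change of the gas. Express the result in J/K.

Entropy is a state function: ΔS = nC_V ln(T₂/T₁) + nR ln(V₂/V₁), with C_V = 5R/2 = 20.79 J mol⁻¹ K⁻¹ for a diatomic ideal gas.
ΔS = 1.45 × [20.79 × ln(1070/484) + 8.314 × ln(77.2/17.5)] = 41.8 J/K.

ΔS = 41.8 J/K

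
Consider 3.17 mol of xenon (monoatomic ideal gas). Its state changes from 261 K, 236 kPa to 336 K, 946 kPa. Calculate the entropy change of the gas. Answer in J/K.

ΔS = nC_p ln(T₂/T₁) − nR ln(P₂/P₁), with C_p = 5R/2 = 20.79 J mol⁻¹ K⁻¹ for a monoatomic ideal gas.
ΔS = 3.17 × [20.79 × ln(336/261) − 8.314 × ln(946/236)] = -19.9 J/K.

ΔS = -19.9 J/K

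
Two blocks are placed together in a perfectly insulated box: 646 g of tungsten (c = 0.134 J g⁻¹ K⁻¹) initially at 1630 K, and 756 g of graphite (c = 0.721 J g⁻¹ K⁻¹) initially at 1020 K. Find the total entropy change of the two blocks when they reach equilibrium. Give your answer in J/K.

ΔS_total = 9.18 J/K

Energy balance: T_f = (m₁c₁T₁ + m₂c₂T₂)/(m₁c₁ + m₂c₂) = 1103.6 K.
ΔS₁ = m₁c₁ ln(T_f/T₁) = 86.564 × ln(1103.6/1630) = -33.76 J/K.
ΔS₂ = m₂c₂ ln(T_f/T₂) = 545.076 × ln(1103.6/1020) = 42.94 J/K.
ΔS_total = -33.76 + 42.94 = 9.18 J/K.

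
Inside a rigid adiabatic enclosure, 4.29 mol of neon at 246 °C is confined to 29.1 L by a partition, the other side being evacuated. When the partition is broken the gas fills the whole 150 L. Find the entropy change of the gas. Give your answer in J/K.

No heat is exchanged and no work is done, so the ideal-gas temperature stays constant.
Entropy is a state function; using a reversible isothermal path, ΔS_gas = nR ln(V₂/V₁) = 4.29 × 8.314 × ln(150/29.1) = 58.5 J/K.

ΔS_gas = 58.5 J/K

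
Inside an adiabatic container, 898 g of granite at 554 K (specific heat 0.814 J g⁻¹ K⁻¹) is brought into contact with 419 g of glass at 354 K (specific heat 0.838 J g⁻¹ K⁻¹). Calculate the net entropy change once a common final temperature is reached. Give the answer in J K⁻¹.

Energy balance: T_f = (m₁c₁T₁ + m₂c₂T₂)/(m₁c₁ + m₂c₂) = 489.1 K.
ΔS₁ = m₁c₁ ln(T_f/T₁) = 730.972 × ln(489.1/554) = -91.07 J/K.
ΔS₂ = m₂c₂ ln(T_f/T₂) = 351.122 × ln(489.1/354) = 113.5 J/K.
ΔS_total = -91.07 + 113.5 = 22.4 J/K.

ΔS_total = 22.4 J/K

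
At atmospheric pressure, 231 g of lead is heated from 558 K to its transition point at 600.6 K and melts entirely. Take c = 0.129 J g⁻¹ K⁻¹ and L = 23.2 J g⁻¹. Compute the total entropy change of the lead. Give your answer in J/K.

ΔS = 11.1 J/K

Warming step: ΔS₁ = m c ln(T_tr/T_i) = 231 × 0.129 × ln(600.6/558) = 2.192 J/K.
Phase change: ΔS₂ = +mL/T_tr = 231 × 23.2 / 600.6 = 8.923 J/K.
ΔS_total = (2.192) + (8.923) = 11.1 J/K.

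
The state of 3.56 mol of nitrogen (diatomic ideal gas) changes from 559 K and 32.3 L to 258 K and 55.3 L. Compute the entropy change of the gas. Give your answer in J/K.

Entropy is a state function: ΔS = nC_V ln(T₂/T₁) + nR ln(V₂/V₁), with C_V = 5R/2 = 20.79 J mol⁻¹ K⁻¹ for a diatomic ideal gas.
ΔS = 3.56 × [20.79 × ln(258/559) + 8.314 × ln(55.3/32.3)] = -41.3 J/K.

ΔS = -41.3 J/K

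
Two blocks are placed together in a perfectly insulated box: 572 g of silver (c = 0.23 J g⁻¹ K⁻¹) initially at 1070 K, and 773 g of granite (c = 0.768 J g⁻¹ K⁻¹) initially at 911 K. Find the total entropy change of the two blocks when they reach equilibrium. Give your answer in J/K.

ΔS_total = 1.44 J/K

Energy balance: T_f = (m₁c₁T₁ + m₂c₂T₂)/(m₁c₁ + m₂c₂) = 939.84 K.
ΔS₁ = m₁c₁ ln(T_f/T₁) = 131.56 × ln(939.84/1070) = -17.06 J/K.
ΔS₂ = m₂c₂ ln(T_f/T₂) = 593.664 × ln(939.84/911) = 18.5 J/K.
ΔS_total = -17.06 + 18.5 = 1.44 J/K.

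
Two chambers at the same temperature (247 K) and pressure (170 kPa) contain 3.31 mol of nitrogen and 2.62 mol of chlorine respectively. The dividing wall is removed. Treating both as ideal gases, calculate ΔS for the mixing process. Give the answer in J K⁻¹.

Mole fractions: x_A = 3.31/5.93 = 0.558, x_B = 0.442.
ΔS_mix = −R(n_A ln x_A + n_B ln x_B) = −8.314 × (3.31 ln 0.558 + 2.62 ln 0.442) = 33.8 J/K.

ΔS_mix = 33.8 J/K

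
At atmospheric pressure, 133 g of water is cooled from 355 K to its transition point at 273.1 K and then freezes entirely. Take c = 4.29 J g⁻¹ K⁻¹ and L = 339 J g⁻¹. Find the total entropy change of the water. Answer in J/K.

ΔS = -315 J/K

Cooling step: ΔS₁ = m c ln(T_tr/T_i) = 133 × 4.29 × ln(273.1/355) = -149.6 J/K.
Phase change: ΔS₂ = −mL/T_tr = −133 × 339 / 273.1 = -165.1 J/K.
ΔS_total = (-149.6) + (-165.1) = -315 J/K.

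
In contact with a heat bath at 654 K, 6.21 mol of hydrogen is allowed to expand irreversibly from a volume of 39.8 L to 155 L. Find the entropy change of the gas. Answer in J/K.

ΔS_gas = 70.2 J/K

Entropy is a state function, so ΔS_gas depends only on the end states.
For an isothermal ideal gas ΔS_gas = nR ln(V₂/V₁) = 6.21 × 8.314 × ln(155/39.8) = 70.2 J/K.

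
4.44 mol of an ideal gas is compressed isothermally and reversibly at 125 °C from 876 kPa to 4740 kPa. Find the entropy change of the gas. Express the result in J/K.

For an isothermal ideal gas ΔS_gas = nR ln(P₁/P₂) = 4.44 × 8.314 × ln(876/4740) = -62.3 J/K.

ΔS_gas = -62.3 J/K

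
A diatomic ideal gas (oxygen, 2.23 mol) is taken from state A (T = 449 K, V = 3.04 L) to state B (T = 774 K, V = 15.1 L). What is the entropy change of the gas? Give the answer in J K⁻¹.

Entropy is a state function: ΔS = nC_V ln(T₂/T₁) + nR ln(V₂/V₁), with C_V = 5R/2 = 20.79 J mol⁻¹ K⁻¹ for a diatomic ideal gas.
ΔS = 2.23 × [20.79 × ln(774/449) + 8.314 × ln(15.1/3.04)] = 55 J/K.

ΔS = 55 J/K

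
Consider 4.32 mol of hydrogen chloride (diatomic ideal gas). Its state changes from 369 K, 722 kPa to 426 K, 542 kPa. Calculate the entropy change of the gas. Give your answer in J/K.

ΔS = nC_p ln(T₂/T₁) − nR ln(P₂/P₁), with C_p = 7R/2 = 29.1 J mol⁻¹ K⁻¹ for a diatomic ideal gas.
ΔS = 4.32 × [29.1 × ln(426/369) − 8.314 × ln(542/722)] = 28.4 J/K.

ΔS = 28.4 J/K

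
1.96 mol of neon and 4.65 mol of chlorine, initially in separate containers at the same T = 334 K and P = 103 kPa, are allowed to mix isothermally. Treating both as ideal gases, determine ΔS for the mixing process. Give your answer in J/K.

Mole fractions: x_A = 1.96/6.61 = 0.297, x_B = 0.703.
ΔS_mix = −R(n_A ln x_A + n_B ln x_B) = −8.314 × (1.96 ln 0.297 + 4.65 ln 0.703) = 33.4 J/K.

ΔS_mix = 33.4 J/K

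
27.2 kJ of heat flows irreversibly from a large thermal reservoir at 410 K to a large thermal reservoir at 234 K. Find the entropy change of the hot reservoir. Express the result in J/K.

The hot reservoir loses heat Q, so ΔS_hot = −Q/T_H = −27200/410 = -66.3 J/K.

ΔS_hot = -66.3 J/K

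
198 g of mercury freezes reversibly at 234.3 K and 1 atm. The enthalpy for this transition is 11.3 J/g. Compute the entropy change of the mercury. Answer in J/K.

ΔS = -9.55 J/K

Heat released by the substance: Q = −mL = −198 × 11.3 = −2237.4 J.
At constant T, ΔS = Q_rev/T = −2237.4 / 234.3 = -9.55 J/K.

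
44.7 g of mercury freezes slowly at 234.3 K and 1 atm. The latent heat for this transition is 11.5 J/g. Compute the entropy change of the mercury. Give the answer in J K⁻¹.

ΔS = -2.19 J/K

Heat released by the substance: Q = −mL = −44.7 × 11.5 = −514.05 J.
At constant T, ΔS = Q_rev/T = −514.05 / 234.3 = -2.19 J/K.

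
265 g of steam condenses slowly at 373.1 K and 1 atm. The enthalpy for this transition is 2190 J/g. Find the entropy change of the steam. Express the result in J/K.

ΔS = -1560 J/K

Heat released by the substance: Q = −mL = −265 × 2190 = −580350 J.
At constant T, ΔS = Q_rev/T = −580350 / 373.1 = -1560 J/K.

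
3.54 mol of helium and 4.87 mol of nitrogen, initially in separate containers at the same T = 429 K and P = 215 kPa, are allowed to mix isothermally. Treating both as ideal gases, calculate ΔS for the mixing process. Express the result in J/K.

ΔS_mix = 47.6 J/K

Mole fractions: x_A = 3.54/8.41 = 0.421, x_B = 0.579.
ΔS_mix = −R(n_A ln x_A + n_B ln x_B) = −8.314 × (3.54 ln 0.421 + 4.87 ln 0.579) = 47.6 J/K.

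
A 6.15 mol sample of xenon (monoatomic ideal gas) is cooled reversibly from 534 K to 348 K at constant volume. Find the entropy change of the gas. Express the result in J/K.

ΔS = -32.8 J/K

At constant volume, ΔS = nC_V ln(T₂/T₁) with C_V = 3R/2 = 12.47 J mol⁻¹ K⁻¹.
ΔS = 6.15 × 12.47 × ln(348/534) = -32.8 J/K.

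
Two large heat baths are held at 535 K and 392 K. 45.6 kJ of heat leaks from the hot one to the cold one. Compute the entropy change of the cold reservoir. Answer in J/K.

ΔS_cold = 116 J/K

The cold reservoir gains heat Q, so ΔS_cold = +Q/T_C = 45600/392 = 116 J/K.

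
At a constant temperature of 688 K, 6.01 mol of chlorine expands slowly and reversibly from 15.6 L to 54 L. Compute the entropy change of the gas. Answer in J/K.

ΔS_gas = 62 J/K

For an isothermal ideal gas ΔS_gas = nR ln(V₂/V₁) = 6.01 × 8.314 × ln(54/15.6) = 62 J/K.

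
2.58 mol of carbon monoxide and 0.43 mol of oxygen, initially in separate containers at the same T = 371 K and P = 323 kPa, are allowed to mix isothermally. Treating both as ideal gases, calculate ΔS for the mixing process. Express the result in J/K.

Mole fractions: x_A = 2.58/3.01 = 0.857, x_B = 0.143.
ΔS_mix = −R(n_A ln x_A + n_B ln x_B) = −8.314 × (2.58 ln 0.857 + 0.43 ln 0.143) = 10.3 J/K.

ΔS_mix = 10.3 J/K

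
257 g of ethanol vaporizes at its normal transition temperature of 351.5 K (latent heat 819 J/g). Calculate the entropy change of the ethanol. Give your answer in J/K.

ΔS = 599 J/K

Heat absorbed by the substance: Q = mL = 257 × 819 = 210483 J.
At constant T, ΔS = Q_rev/T = 210483 / 351.5 = 599 J/K.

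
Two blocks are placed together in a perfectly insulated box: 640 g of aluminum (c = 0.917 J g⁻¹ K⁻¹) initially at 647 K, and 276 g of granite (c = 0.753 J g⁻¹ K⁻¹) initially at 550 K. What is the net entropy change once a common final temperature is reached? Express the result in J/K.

Energy balance: T_f = (m₁c₁T₁ + m₂c₂T₂)/(m₁c₁ + m₂c₂) = 621.63 K.
ΔS₁ = m₁c₁ ln(T_f/T₁) = 586.88 × ln(621.63/647) = -23.47 J/K.
ΔS₂ = m₂c₂ ln(T_f/T₂) = 207.828 × ln(621.63/550) = 25.44 J/K.
ΔS_total = -23.47 + 25.44 = 1.97 J/K.

ΔS_total = 1.97 J/K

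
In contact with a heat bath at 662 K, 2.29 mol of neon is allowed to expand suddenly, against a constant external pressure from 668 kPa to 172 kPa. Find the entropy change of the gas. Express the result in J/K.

ΔS_gas = 25.8 J/K

Entropy is a state function, so ΔS_gas depends only on the end states.
For an isothermal ideal gas ΔS_gas = nR ln(P₁/P₂) = 2.29 × 8.314 × ln(668/172) = 25.8 J/K.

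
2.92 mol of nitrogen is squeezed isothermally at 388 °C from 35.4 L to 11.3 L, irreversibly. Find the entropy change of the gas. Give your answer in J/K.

Entropy is a state function, so ΔS_gas depends only on the end states.
For an isothermal ideal gas ΔS_gas = nR ln(V₂/V₁) = 2.92 × 8.314 × ln(11.3/35.4) = -27.7 J/K.

ΔS_gas = -27.7 J/K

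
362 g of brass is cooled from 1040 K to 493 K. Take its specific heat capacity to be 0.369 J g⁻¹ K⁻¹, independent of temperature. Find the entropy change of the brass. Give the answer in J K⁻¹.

ΔS = ∫dQ_rev/T = m c ln(T₂/T₁) = 362 × 0.369 × ln(493/1040) = -99.7 J/K.

ΔS = -99.7 J/K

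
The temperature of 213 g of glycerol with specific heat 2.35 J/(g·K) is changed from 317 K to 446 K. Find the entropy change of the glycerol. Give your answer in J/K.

ΔS = ∫dQ_rev/T = m c ln(T₂/T₁) = 213 × 2.35 × ln(446/317) = 171 J/K.

ΔS = 171 J/K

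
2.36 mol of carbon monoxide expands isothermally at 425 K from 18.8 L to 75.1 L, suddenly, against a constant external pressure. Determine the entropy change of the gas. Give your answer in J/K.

ΔS_gas = 27.2 J/K

Entropy is a state function, so ΔS_gas depends only on the end states.
For an isothermal ideal gas ΔS_gas = nR ln(V₂/V₁) = 2.36 × 8.314 × ln(75.1/18.8) = 27.2 J/K.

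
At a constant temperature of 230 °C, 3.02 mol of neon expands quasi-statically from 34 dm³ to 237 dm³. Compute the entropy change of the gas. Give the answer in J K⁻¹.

For an isothermal ideal gas ΔS_gas = nR ln(V₂/V₁) = 3.02 × 8.314 × ln(237/34) = 48.8 J/K.

ΔS_gas = 48.8 J/K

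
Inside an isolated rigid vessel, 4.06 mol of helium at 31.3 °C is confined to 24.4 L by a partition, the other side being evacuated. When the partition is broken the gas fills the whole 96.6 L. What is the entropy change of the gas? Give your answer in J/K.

ΔS_gas = 46.4 J/K

No heat is exchanged and no work is done, so the ideal-gas temperature stays constant.
Entropy is a state function; using a reversible isothermal path, ΔS_gas = nR ln(V₂/V₁) = 4.06 × 8.314 × ln(96.6/24.4) = 46.4 J/K.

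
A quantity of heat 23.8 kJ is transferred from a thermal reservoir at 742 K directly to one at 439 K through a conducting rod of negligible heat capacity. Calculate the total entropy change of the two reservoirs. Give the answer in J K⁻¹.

ΔS_total = 22.1 J/K

ΔS_hot = −Q/T_H = −23800/742 = -32.08 J/K and ΔS_cold = +Q/T_C = 23800/439 = 54.21 J/K.
ΔS_total = -32.08 + 54.21 = 22.1 J/K, positive as the second law requires.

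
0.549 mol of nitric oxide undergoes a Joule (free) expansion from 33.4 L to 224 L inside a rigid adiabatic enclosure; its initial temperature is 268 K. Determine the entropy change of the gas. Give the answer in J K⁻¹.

ΔS_gas = 8.69 J/K

For an ideal gas in free expansion Q = 0 and W = 0, so T is unchanged.
Entropy is a state function; using a reversible isothermal path, ΔS_gas = nR ln(V₂/V₁) = 0.549 × 8.314 × ln(224/33.4) = 8.69 J/K.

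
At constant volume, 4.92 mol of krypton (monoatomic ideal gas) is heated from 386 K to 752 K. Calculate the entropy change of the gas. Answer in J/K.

At constant volume, ΔS = nC_V ln(T₂/T₁) with C_V = 3R/2 = 12.47 J mol⁻¹ K⁻¹.
ΔS = 4.92 × 12.47 × ln(752/386) = 40.9 J/K.

ΔS = 40.9 J/K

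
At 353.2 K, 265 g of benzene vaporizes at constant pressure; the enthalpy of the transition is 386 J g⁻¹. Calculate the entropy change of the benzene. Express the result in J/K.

Heat absorbed by the substance: Q = mL = 265 × 386 = 102290 J.
At constant T, ΔS = Q_rev/T = 102290 / 353.2 = 290 J/K.

ΔS = 290 J/K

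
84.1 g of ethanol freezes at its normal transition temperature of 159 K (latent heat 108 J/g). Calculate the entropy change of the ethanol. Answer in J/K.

Heat released by the substance: Q = −mL = −84.1 × 108 = −9082.8 J.
At constant T, ΔS = Q_rev/T = −9082.8 / 159 = -57.1 J/K.

ΔS = -57.1 J/K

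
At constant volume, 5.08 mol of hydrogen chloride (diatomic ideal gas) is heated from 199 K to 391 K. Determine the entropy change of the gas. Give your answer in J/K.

At constant volume, ΔS = nC_V ln(T₂/T₁) with C_V = 5R/2 = 20.79 J mol⁻¹ K⁻¹.
ΔS = 5.08 × 20.79 × ln(391/199) = 71.3 J/K.

ΔS = 71.3 J/K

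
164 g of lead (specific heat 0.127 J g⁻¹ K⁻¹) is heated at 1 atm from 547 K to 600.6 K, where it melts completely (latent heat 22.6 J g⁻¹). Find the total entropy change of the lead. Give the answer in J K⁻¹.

ΔS = 8.12 J/K

Warming step: ΔS₁ = m c ln(T_tr/T_i) = 164 × 0.127 × ln(600.6/547) = 1.947 J/K.
Phase change: ΔS₂ = +mL/T_tr = 164 × 22.6 / 600.6 = 6.171 J/K.
ΔS_total = (1.947) + (6.171) = 8.12 J/K.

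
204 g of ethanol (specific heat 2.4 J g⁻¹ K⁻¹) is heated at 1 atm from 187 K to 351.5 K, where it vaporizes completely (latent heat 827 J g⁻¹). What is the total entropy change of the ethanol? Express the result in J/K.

ΔS = 789 J/K

Warming step: ΔS₁ = m c ln(T_tr/T_i) = 204 × 2.4 × ln(351.5/187) = 309 J/K.
Phase change: ΔS₂ = +mL/T_tr = 204 × 827 / 351.5 = 480 J/K.
ΔS_total = (309) + (480) = 789 J/K.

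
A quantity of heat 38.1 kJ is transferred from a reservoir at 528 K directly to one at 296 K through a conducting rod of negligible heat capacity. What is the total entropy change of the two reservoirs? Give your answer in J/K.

ΔS_hot = −Q/T_H = −38100/528 = -72.159 J/K and ΔS_cold = +Q/T_C = 38100/296 = 128.72 J/K.
ΔS_total = -72.159 + 128.72 = 56.6 J/K, positive as the second law requires.

ΔS_total = 56.6 J/K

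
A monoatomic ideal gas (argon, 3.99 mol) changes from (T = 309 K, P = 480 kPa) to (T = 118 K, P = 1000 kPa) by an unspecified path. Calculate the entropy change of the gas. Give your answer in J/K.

ΔS = -104 J/K

ΔS = nC_p ln(T₂/T₁) − nR ln(P₂/P₁), with C_p = 5R/2 = 20.79 J mol⁻¹ K⁻¹ for a monoatomic ideal gas.
ΔS = 3.99 × [20.79 × ln(118/309) − 8.314 × ln(1000/480)] = -104 J/K.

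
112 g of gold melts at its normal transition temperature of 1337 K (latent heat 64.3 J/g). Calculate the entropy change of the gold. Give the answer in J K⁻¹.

ΔS = 5.39 J/K

Heat absorbed by the substance: Q = mL = 112 × 64.3 = 7201.6 J.
At constant T, ΔS = Q_rev/T = 7201.6 / 1337 = 5.39 J/K.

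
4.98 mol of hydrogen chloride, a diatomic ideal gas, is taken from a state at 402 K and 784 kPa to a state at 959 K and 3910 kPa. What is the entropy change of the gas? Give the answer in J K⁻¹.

ΔS = 59.5 J/K

ΔS = nC_p ln(T₂/T₁) − nR ln(P₂/P₁), with C_p = 7R/2 = 29.1 J mol⁻¹ K⁻¹ for a diatomic ideal gas.
ΔS = 4.98 × [29.1 × ln(959/402) − 8.314 × ln(3910/784)] = 59.5 J/K.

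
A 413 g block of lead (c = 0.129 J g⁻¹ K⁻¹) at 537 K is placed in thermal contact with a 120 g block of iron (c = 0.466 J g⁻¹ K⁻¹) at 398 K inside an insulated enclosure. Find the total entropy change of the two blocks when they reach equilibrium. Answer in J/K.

ΔS_total = 1.22 J/K

Energy balance: T_f = (m₁c₁T₁ + m₂c₂T₂)/(m₁c₁ + m₂c₂) = 465.82 K.
ΔS₁ = m₁c₁ ln(T_f/T₁) = 53.277 × ln(465.82/537) = -7.576 J/K.
ΔS₂ = m₂c₂ ln(T_f/T₂) = 55.92 × ln(465.82/398) = 8.799 J/K.
ΔS_total = -7.576 + 8.799 = 1.22 J/K.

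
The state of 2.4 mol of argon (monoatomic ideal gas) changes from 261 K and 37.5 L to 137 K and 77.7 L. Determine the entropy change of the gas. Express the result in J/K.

ΔS = -4.75 J/K

Entropy is a state function: ΔS = nC_V ln(T₂/T₁) + nR ln(V₂/V₁), with C_V = 3R/2 = 12.47 J mol⁻¹ K⁻¹ for a monoatomic ideal gas.
ΔS = 2.4 × [12.47 × ln(137/261) + 8.314 × ln(77.7/37.5)] = -4.75 J/K.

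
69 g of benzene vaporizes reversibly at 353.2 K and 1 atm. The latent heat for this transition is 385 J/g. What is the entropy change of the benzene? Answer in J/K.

Heat absorbed by the substance: Q = mL = 69 × 385 = 26565 J.
At constant T, ΔS = Q_rev/T = 26565 / 353.2 = 75.2 J/K.

ΔS = 75.2 J/K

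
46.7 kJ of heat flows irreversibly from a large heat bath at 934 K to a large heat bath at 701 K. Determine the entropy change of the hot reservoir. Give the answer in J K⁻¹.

ΔS_hot = -50 J/K

The hot reservoir loses heat Q, so ΔS_hot = −Q/T_H = −46700/934 = -50 J/K.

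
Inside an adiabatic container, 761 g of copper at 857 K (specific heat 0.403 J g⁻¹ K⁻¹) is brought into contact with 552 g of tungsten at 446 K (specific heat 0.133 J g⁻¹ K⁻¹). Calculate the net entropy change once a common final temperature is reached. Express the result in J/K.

Energy balance: T_f = (m₁c₁T₁ + m₂c₂T₂)/(m₁c₁ + m₂c₂) = 777.62 K.
ΔS₁ = m₁c₁ ln(T_f/T₁) = 306.683 × ln(777.62/857) = -29.81 J/K.
ΔS₂ = m₂c₂ ln(T_f/T₂) = 73.416 × ln(777.62/446) = 40.81 J/K.
ΔS_total = -29.81 + 40.81 = 11 J/K.

ΔS_total = 11 J/K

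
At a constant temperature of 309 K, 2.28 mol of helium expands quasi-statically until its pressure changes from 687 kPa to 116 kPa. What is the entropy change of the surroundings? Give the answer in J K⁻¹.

For an isothermal ideal gas ΔS_gas = nR ln(P₁/P₂) = 2.28 × 8.314 × ln(687/116) = 33.7 J/K.
The process is reversible, so ΔS_surr = −ΔS_gas = -33.7 J/K and ΔS_universe = 0.

ΔS_surr = -33.7 J/K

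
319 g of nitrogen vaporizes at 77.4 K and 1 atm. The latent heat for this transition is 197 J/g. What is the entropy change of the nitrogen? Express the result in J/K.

Heat absorbed by the substance: Q = mL = 319 × 197 = 62843 J.
At constant T, ΔS = Q_rev/T = 62843 / 77.4 = 812 J/K.

ΔS = 812 J/K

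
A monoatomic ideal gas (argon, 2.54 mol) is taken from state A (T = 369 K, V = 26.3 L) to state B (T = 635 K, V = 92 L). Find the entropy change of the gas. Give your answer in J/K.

Entropy is a state function: ΔS = nC_V ln(T₂/T₁) + nR ln(V₂/V₁), with C_V = 3R/2 = 12.47 J mol⁻¹ K⁻¹ for a monoatomic ideal gas.
ΔS = 2.54 × [12.47 × ln(635/369) + 8.314 × ln(92/26.3)] = 43.6 J/K.

ΔS = 43.6 J/K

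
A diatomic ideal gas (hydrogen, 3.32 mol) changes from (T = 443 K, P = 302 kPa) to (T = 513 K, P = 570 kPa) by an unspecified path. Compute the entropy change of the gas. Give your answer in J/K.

ΔS = nC_p ln(T₂/T₁) − nR ln(P₂/P₁), with C_p = 7R/2 = 29.1 J mol⁻¹ K⁻¹ for a diatomic ideal gas.
ΔS = 3.32 × [29.1 × ln(513/443) − 8.314 × ln(570/302)] = -3.36 J/K.

ΔS = -3.36 J/K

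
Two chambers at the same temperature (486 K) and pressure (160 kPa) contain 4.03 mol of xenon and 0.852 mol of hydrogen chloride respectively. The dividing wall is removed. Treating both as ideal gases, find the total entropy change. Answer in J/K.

ΔS_mix = 18.8 J/K

Mole fractions: x_A = 4.03/4.88 = 0.825, x_B = 0.175.
ΔS_mix = −R(n_A ln x_A + n_B ln x_B) = −8.314 × (4.03 ln 0.825 + 0.852 ln 0.175) = 18.8 J/K.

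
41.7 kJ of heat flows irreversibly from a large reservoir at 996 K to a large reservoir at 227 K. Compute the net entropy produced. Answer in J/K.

ΔS_hot = −Q/T_H = −41700/996 = -41.87 J/K and ΔS_cold = +Q/T_C = 41700/227 = 183.7 J/K.
ΔS_total = -41.87 + 183.7 = 142 J/K, positive as the second law requires.

ΔS_total = 142 J/K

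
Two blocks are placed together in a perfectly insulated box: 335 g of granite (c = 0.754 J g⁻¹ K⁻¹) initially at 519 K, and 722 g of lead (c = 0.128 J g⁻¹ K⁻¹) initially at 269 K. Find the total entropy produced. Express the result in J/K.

Energy balance: T_f = (m₁c₁T₁ + m₂c₂T₂)/(m₁c₁ + m₂c₂) = 452.03 K.
ΔS₁ = m₁c₁ ln(T_f/T₁) = 252.59 × ln(452.03/519) = -34.89 J/K.
ΔS₂ = m₂c₂ ln(T_f/T₂) = 92.416 × ln(452.03/269) = 47.97 J/K.
ΔS_total = -34.89 + 47.97 = 13.1 J/K.

ΔS_total = 13.1 J/K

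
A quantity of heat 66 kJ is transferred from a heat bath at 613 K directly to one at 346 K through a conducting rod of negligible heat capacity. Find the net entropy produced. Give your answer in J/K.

ΔS_total = 83.1 J/K

ΔS_hot = −Q/T_H = −66000/613 = -107.7 J/K and ΔS_cold = +Q/T_C = 66000/346 = 190.8 J/K.
ΔS_total = -107.7 + 190.8 = 83.1 J/K, positive as the second law requires.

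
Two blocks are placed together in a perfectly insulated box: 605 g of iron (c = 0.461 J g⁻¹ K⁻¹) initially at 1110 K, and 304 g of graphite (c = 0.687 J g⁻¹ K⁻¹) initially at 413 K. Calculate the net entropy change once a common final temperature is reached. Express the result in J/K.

ΔS_total = 53.7 J/K

Energy balance: T_f = (m₁c₁T₁ + m₂c₂T₂)/(m₁c₁ + m₂c₂) = 811.56 K.
ΔS₁ = m₁c₁ ln(T_f/T₁) = 278.905 × ln(811.56/1110) = -87.342 J/K.
ΔS₂ = m₂c₂ ln(T_f/T₂) = 208.848 × ln(811.56/413) = 141.08 J/K.
ΔS_total = -87.342 + 141.08 = 53.7 J/K.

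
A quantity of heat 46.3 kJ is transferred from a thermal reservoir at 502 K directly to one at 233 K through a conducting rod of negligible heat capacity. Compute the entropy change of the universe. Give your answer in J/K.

ΔS_total = 106 J/K

ΔS_hot = −Q/T_H = −46300/502 = -92.23 J/K and ΔS_cold = +Q/T_C = 46300/233 = 198.7 J/K.
ΔS_total = -92.23 + 198.7 = 106 J/K, positive as the second law requires.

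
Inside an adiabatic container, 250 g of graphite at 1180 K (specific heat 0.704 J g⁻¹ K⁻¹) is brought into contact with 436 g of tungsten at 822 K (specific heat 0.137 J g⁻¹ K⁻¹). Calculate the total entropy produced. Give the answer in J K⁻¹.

Energy balance: T_f = (m₁c₁T₁ + m₂c₂T₂)/(m₁c₁ + m₂c₂) = 1089.3 K.
ΔS₁ = m₁c₁ ln(T_f/T₁) = 176 × ln(1089.3/1180) = -14.08 J/K.
ΔS₂ = m₂c₂ ln(T_f/T₂) = 59.732 × ln(1089.3/822) = 16.82 J/K.
ΔS_total = -14.08 + 16.82 = 2.74 J/K.

ΔS_total = 2.74 J/K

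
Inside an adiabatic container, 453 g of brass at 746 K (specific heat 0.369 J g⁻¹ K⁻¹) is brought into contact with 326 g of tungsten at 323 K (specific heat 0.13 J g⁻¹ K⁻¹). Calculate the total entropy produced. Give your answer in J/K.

Energy balance: T_f = (m₁c₁T₁ + m₂c₂T₂)/(m₁c₁ + m₂c₂) = 660.45 K.
ΔS₁ = m₁c₁ ln(T_f/T₁) = 167.157 × ln(660.45/746) = -20.36 J/K.
ΔS₂ = m₂c₂ ln(T_f/T₂) = 42.38 × ln(660.45/323) = 30.31 J/K.
ΔS_total = -20.36 + 30.31 = 9.95 J/K.

ΔS_total = 9.95 J/K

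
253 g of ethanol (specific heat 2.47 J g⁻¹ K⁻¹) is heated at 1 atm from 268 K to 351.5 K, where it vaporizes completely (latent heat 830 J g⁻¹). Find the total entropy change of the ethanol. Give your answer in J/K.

Warming step: ΔS₁ = m c ln(T_tr/T_i) = 253 × 2.47 × ln(351.5/268) = 169.5 J/K.
Phase change: ΔS₂ = +mL/T_tr = 253 × 830 / 351.5 = 597.4 J/K.
ΔS_total = (169.5) + (597.4) = 767 J/K.

ΔS = 767 J/K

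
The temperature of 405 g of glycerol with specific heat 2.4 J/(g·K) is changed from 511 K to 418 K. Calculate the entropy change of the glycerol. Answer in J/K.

ΔS = ∫dQ_rev/T = m c ln(T₂/T₁) = 405 × 2.4 × ln(418/511) = -195 J/K.

ΔS = -195 J/K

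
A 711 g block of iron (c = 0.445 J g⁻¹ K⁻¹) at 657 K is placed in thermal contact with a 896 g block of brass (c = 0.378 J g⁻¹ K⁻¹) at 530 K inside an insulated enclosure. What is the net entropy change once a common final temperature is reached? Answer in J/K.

Energy balance: T_f = (m₁c₁T₁ + m₂c₂T₂)/(m₁c₁ + m₂c₂) = 591.34 K.
ΔS₁ = m₁c₁ ln(T_f/T₁) = 316.395 × ln(591.34/657) = -33.31 J/K.
ΔS₂ = m₂c₂ ln(T_f/T₂) = 338.688 × ln(591.34/530) = 37.09 J/K.
ΔS_total = -33.31 + 37.09 = 3.78 J/K.

ΔS_total = 3.78 J/K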